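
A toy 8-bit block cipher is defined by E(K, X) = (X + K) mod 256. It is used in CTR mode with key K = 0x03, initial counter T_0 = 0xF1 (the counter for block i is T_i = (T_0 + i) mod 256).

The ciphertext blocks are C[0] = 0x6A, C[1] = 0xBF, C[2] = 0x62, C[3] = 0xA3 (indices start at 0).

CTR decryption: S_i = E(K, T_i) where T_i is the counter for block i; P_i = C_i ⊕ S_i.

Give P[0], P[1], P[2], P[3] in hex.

P[0]: T = 0xF1, S = E(K, T) = 0xF4; 0x6A ⊕ 0xF4 = 0x9E.
P[1]: T = 0xF2, S = E(K, T) = 0xF5; 0xBF ⊕ 0xF5 = 0x4A.
P[2]: T = 0xF3, S = E(K, T) = 0xF6; 0x62 ⊕ 0xF6 = 0x94.
P[3]: T = 0xF4, S = E(K, T) = 0xF7; 0xA3 ⊕ 0xF7 = 0x54.

P[0] = 0x9E, P[1] = 0x4A, P[2] = 0x94, P[3] = 0x54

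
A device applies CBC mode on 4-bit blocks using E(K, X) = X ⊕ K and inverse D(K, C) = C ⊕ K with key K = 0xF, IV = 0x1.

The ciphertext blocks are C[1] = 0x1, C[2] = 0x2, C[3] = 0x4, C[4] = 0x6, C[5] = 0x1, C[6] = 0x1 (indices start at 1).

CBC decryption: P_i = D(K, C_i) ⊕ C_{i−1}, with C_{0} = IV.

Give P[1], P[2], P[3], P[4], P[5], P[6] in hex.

P[1]: D(K, 0x1) = 0xE; 0xE ⊕ 0x1 = 0xF.
P[2]: D(K, 0x2) = 0xD; 0xD ⊕ 0x1 = 0xC.
P[3]: D(K, 0x4) = 0xB; 0xB ⊕ 0x2 = 0x9.
P[4]: D(K, 0x6) = 0x9; 0x9 ⊕ 0x4 = 0xD.
P[5]: D(K, 0x1) = 0xE; 0xE ⊕ 0x6 = 0x8.
P[6]: D(K, 0x1) = 0xE; 0xE ⊕ 0x1 = 0xF.

P[1] = 0xF, P[2] = 0xC, P[3] = 0x9, P[4] = 0xD, P[5] = 0x8, P[6] = 0xF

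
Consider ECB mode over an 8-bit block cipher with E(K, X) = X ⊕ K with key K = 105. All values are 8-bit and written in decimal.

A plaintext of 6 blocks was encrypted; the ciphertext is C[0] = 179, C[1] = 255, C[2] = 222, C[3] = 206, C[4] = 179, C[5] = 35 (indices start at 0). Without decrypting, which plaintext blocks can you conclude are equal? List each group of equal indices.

ECB encrypts each block independently with the same key, so equal ciphertext blocks imply equal plaintext blocks.
C[0] = C[4] = 179, so P[0] = P[4].

P[0] = P[4]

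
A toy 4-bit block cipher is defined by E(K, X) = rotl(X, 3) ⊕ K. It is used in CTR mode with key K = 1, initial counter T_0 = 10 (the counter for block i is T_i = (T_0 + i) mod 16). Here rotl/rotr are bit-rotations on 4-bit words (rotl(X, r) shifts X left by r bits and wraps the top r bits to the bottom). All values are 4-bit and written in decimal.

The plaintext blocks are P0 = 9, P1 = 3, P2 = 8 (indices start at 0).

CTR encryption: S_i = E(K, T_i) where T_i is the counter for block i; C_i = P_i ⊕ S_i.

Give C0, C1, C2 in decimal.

C0: T = 10, S = E(K, T) = 4; 9 ⊕ 4 = 13.
C1: T = 11, S = E(K, T) = 12; 3 ⊕ 12 = 15.
C2: T = 12, S = E(K, T) = 7; 8 ⊕ 7 = 15.

C0 = 13, C1 = 15, C2 = 15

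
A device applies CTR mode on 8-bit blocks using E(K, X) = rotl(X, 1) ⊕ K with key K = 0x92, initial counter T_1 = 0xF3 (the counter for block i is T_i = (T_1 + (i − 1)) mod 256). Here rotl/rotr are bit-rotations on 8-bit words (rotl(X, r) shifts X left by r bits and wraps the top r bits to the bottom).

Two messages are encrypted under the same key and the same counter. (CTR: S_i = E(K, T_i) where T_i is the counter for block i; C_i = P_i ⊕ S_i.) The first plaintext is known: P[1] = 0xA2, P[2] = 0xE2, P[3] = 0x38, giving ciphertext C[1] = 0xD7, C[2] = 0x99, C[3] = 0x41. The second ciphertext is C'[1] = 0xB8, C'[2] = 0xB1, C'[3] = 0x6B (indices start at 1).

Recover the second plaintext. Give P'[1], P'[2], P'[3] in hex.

In CTR with a reused counter, both messages share the same keystream S_i, so C_i ⊕ C'_i = P_i ⊕ P'_i and thus P'_i = P_i ⊕ C_i ⊕ C'_i.
P'[1]: 0xA2 ⊕ 0xD7 ⊕ 0xB8 = 0xCD.
P'[2]: 0xE2 ⊕ 0x99 ⊕ 0xB1 = 0xCA.
P'[3]: 0x38 ⊕ 0x41 ⊕ 0x6B = 0x12.

P'[1] = 0xCD, P'[2] = 0xCA, P'[3] = 0x12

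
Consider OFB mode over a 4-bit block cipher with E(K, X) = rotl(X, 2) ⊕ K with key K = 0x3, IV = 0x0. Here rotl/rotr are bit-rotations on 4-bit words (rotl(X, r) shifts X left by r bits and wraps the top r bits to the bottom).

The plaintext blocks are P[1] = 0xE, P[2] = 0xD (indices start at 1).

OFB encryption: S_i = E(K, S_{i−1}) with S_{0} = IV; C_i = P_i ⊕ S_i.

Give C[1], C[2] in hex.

C[1] = 0xD, C[2] = 0x2

C[1]: S = E(K, 0x0) = 0x3; 0xE ⊕ 0x3 = 0xD.
C[2]: S = E(K, 0x3) = 0xF; 0xD ⊕ 0xF = 0x2.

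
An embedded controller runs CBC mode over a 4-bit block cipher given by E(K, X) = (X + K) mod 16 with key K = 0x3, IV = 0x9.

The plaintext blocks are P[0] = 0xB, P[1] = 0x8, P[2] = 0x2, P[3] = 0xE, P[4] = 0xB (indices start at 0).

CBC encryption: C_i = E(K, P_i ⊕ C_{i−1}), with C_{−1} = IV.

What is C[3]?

C[3] = 0xE

C[0]: P[0] ⊕ 0x9 = 0x2; E(K, 0x2) = 0x5.
C[1]: P[1] ⊕ 0x5 = 0xD; E(K, 0xD) = 0x0.
C[2]: P[2] ⊕ 0x0 = 0x2; E(K, 0x2) = 0x5.
C[3]: P[3] ⊕ 0x5 = 0xB; E(K, 0xB) = 0xE.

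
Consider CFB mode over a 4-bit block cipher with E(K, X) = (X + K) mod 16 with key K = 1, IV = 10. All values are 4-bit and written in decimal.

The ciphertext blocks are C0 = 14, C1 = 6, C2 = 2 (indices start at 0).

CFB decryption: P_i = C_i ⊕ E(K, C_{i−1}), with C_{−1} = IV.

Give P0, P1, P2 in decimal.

P0: E(K, 10) = 11; 14 ⊕ 11 = 5.
P1: E(K, 14) = 15; 6 ⊕ 15 = 9.
P2: E(K, 6) = 7; 2 ⊕ 7 = 5.

P0 = 5, P1 = 9, P2 = 5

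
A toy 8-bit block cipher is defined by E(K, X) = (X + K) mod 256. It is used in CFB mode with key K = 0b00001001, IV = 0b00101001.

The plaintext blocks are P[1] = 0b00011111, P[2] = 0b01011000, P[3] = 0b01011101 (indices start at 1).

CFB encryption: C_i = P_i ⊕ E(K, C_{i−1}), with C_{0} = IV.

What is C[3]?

C[3] = 0b00101010

C[1]: E(K, 0b00101001) = 0b00110010; 0b00011111 ⊕ 0b00110010 = 0b00101101.
C[2]: E(K, 0b00101101) = 0b00110110; 0b01011000 ⊕ 0b00110110 = 0b01101110.
C[3]: E(K, 0b01101110) = 0b01110111; 0b01011101 ⊕ 0b01110111 = 0b00101010.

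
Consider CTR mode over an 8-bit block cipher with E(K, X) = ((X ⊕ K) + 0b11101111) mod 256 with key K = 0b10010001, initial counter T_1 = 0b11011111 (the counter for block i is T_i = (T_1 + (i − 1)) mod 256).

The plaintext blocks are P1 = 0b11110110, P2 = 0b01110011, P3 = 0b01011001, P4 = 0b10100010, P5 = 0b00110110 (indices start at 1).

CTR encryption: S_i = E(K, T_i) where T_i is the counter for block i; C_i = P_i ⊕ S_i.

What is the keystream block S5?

C1: T = 0b11011111, S = E(K, T) = 0b00111101; 0b11110110 ⊕ 0b00111101 = 0b11001011.
C2: T = 0b11100000, S = E(K, T) = 0b01100000; 0b01110011 ⊕ 0b01100000 = 0b00010011.
C3: T = 0b11100001, S = E(K, T) = 0b01011111; 0b01011001 ⊕ 0b01011111 = 0b00000110.
C4: T = 0b11100010, S = E(K, T) = 0b01100010; 0b10100010 ⊕ 0b01100010 = 0b11000000.
C5: T = 0b11100011, S = E(K, T) = 0b01100001; 0b00110110 ⊕ 0b01100001 = 0b01010111.
So S5 = 0b01100001.

0b01100001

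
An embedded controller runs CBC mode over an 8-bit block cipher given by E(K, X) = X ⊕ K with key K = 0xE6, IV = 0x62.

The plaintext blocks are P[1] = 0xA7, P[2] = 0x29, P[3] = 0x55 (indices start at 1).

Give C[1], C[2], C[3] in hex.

CBC encryption: C_i = E(K, P_i ⊕ C_{i−1}), with C_{0} = IV.
C[1]: P[1] ⊕ 0x62 = 0xC5; E(K, 0xC5) = 0x23.
C[2]: P[2] ⊕ 0x23 = 0x0A; E(K, 0x0A) = 0xEC.
C[3]: P[3] ⊕ 0xEC = 0xB9; E(K, 0xB9) = 0x5F.

C[1] = 0x23, C[2] = 0xEC, C[3] = 0x5F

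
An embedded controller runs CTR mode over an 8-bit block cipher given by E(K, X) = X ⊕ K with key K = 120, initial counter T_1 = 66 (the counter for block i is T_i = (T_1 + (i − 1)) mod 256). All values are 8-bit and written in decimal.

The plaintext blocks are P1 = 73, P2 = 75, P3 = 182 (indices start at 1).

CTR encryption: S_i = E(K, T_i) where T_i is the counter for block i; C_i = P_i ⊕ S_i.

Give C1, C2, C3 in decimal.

C1 = 115, C2 = 112, C3 = 138

C1: T = 66, S = E(K, T) = 58; 73 ⊕ 58 = 115.
C2: T = 67, S = E(K, T) = 59; 75 ⊕ 59 = 112.
C3: T = 68, S = E(K, T) = 60; 182 ⊕ 60 = 138.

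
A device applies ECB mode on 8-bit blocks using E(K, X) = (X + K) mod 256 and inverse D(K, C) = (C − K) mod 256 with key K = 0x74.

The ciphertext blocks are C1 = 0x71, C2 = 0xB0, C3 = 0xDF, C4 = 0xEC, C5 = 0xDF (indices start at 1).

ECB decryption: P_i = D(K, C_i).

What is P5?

P5 = 0x6B

P5: D(K, 0xDF) = 0x6B.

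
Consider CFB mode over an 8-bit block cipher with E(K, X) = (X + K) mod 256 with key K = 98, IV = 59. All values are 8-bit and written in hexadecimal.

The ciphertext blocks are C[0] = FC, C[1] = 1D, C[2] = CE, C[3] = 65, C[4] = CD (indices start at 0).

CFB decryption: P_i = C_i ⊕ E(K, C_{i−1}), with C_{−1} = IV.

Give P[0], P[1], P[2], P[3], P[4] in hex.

P[0] = 0D, P[1] = 89, P[2] = 7B, P[3] = 03, P[4] = 30

P[0]: E(K, 59) = F1; FC ⊕ F1 = 0D.
P[1]: E(K, FC) = 94; 1D ⊕ 94 = 89.
P[2]: E(K, 1D) = B5; CE ⊕ B5 = 7B.
P[3]: E(K, CE) = 66; 65 ⊕ 66 = 03.
P[4]: E(K, 65) = FD; CD ⊕ FD = 30.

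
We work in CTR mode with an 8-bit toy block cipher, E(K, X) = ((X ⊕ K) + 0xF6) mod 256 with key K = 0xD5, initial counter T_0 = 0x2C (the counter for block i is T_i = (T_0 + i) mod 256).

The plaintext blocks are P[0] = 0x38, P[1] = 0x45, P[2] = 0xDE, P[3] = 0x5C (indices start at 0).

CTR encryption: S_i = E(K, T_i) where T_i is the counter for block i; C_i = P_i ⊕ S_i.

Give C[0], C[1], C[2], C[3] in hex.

C[0] = 0xD7, C[1] = 0xAB, C[2] = 0x2F, C[3] = 0xAC

C[0]: T = 0x2C, S = E(K, T) = 0xEF; 0x38 ⊕ 0xEF = 0xD7.
C[1]: T = 0x2D, S = E(K, T) = 0xEE; 0x45 ⊕ 0xEE = 0xAB.
C[2]: T = 0x2E, S = E(K, T) = 0xF1; 0xDE ⊕ 0xF1 = 0x2F.
C[3]: T = 0x2F, S = E(K, T) = 0xF0; 0x5C ⊕ 0xF0 = 0xAC.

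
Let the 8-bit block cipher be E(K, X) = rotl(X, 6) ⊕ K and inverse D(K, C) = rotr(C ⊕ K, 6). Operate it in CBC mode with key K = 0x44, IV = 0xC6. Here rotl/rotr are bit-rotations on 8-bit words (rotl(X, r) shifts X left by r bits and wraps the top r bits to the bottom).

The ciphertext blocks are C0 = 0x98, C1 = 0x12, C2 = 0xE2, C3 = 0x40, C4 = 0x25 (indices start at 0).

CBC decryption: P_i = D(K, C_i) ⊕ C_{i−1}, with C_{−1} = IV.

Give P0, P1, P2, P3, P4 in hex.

P0: D(K, 0x98) = 0x73; 0x73 ⊕ 0xC6 = 0xB5.
P1: D(K, 0x12) = 0x59; 0x59 ⊕ 0x98 = 0xC1.
P2: D(K, 0xE2) = 0x9A; 0x9A ⊕ 0x12 = 0x88.
P3: D(K, 0x40) = 0x10; 0x10 ⊕ 0xE2 = 0xF2.
P4: D(K, 0x25) = 0x85; 0x85 ⊕ 0x40 = 0xC5.

P0 = 0xB5, P1 = 0xC1, P2 = 0x88, P3 = 0xF2, P4 = 0xC5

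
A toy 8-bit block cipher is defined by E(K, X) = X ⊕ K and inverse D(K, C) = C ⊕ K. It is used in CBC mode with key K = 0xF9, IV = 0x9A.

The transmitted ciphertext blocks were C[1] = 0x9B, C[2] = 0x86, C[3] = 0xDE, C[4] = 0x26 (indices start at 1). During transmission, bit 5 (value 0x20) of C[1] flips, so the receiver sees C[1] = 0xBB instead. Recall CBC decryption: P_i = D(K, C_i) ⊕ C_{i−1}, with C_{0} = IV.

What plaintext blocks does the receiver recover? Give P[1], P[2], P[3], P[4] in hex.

Only C[1] changed, to 0xBB. In CBC, a change in C_i garbles P_i and flips the same bit in P_{i+1}. Decrypting the received ciphertext:
P[1]: D(K, 0xBB) = 0x42; 0x42 ⊕ 0x9A = 0xD8.
P[2]: D(K, 0x86) = 0x7F; 0x7F ⊕ 0xBB = 0xC4.
P[3]: D(K, 0xDE) = 0x27; 0x27 ⊕ 0x86 = 0xA1.
P[4]: D(K, 0x26) = 0xDF; 0xDF ⊕ 0xDE = 0x01.
Blocks that differ from the original plaintext: P[1], P[2].

P[1] = 0xD8, P[2] = 0xC4, P[3] = 0xA1, P[4] = 0x01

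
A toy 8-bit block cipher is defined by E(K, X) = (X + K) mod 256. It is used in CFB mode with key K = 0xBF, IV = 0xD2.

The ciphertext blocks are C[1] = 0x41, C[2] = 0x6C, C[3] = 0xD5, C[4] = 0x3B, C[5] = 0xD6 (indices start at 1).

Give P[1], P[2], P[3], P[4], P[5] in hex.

CFB decryption: P_i = C_i ⊕ E(K, C_{i−1}), with C_{0} = IV.
P[1]: E(K, 0xD2) = 0x91; 0x41 ⊕ 0x91 = 0xD0.
P[2]: E(K, 0x41) = 0x00; 0x6C ⊕ 0x00 = 0x6C.
P[3]: E(K, 0x6C) = 0x2B; 0xD5 ⊕ 0x2B = 0xFE.
P[4]: E(K, 0xD5) = 0x94; 0x3B ⊕ 0x94 = 0xAF.
P[5]: E(K, 0x3B) = 0xFA; 0xD6 ⊕ 0xFA = 0x2C.

P[1] = 0xD0, P[2] = 0x6C, P[3] = 0xFE, P[4] = 0xAF, P[5] = 0x2C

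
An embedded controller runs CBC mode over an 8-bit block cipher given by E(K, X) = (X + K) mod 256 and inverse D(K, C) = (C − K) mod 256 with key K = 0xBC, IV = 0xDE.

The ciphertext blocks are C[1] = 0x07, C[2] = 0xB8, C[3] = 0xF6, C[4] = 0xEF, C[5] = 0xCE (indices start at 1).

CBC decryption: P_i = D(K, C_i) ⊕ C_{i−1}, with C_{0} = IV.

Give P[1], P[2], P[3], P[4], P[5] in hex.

P[1]: D(K, 0x07) = 0x4B; 0x4B ⊕ 0xDE = 0x95.
P[2]: D(K, 0xB8) = 0xFC; 0xFC ⊕ 0x07 = 0xFB.
P[3]: D(K, 0xF6) = 0x3A; 0x3A ⊕ 0xB8 = 0x82.
P[4]: D(K, 0xEF) = 0x33; 0x33 ⊕ 0xF6 = 0xC5.
P[5]: D(K, 0xCE) = 0x12; 0x12 ⊕ 0xEF = 0xFD.

P[1] = 0x95, P[2] = 0xFB, P[3] = 0x82, P[4] = 0xC5, P[5] = 0xFD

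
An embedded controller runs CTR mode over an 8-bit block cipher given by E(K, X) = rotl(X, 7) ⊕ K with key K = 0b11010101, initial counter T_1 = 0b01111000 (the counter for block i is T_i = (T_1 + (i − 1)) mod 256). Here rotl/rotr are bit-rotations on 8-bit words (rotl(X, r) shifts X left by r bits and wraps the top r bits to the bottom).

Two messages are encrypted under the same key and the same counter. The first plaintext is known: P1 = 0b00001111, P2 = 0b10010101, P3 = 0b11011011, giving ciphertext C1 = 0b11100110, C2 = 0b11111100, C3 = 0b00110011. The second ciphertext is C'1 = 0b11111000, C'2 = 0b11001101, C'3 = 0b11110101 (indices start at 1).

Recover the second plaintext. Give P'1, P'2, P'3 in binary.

In CTR with a reused counter, both messages share the same keystream S_i, so C_i ⊕ C'_i = P_i ⊕ P'_i and thus P'_i = P_i ⊕ C_i ⊕ C'_i.
P'1: 0b00001111 ⊕ 0b11100110 ⊕ 0b11111000 = 0b00010001.
P'2: 0b10010101 ⊕ 0b11111100 ⊕ 0b11001101 = 0b10100100.
P'3: 0b11011011 ⊕ 0b00110011 ⊕ 0b11110101 = 0b00011101.

P'1 = 0b00010001, P'2 = 0b10100100, P'3 = 0b00011101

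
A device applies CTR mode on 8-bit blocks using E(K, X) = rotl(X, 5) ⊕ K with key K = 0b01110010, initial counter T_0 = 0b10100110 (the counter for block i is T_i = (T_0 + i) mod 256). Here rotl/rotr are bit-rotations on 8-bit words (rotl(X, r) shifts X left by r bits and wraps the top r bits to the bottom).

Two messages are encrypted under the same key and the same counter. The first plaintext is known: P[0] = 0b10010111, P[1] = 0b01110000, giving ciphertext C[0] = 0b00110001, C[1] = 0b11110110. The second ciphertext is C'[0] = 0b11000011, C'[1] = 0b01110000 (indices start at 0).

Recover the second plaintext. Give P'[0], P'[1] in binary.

P'[0] = 0b01100101, P'[1] = 0b11110110

In CTR with a reused counter, both messages share the same keystream S_i, so C_i ⊕ C'_i = P_i ⊕ P'_i and thus P'_i = P_i ⊕ C_i ⊕ C'_i.
P'[0]: 0b10010111 ⊕ 0b00110001 ⊕ 0b11000011 = 0b01100101.
P'[1]: 0b01110000 ⊕ 0b11110110 ⊕ 0b01110000 = 0b11110110.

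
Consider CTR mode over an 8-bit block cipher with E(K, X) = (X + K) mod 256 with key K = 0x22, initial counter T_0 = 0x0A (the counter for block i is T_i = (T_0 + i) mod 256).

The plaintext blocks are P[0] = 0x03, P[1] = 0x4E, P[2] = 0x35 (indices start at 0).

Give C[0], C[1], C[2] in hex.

C[0] = 0x2F, C[1] = 0x63, C[2] = 0x1B

CTR encryption: S_i = E(K, T_i) where T_i is the counter for block i; C_i = P_i ⊕ S_i.
C[0]: T = 0x0A, S = E(K, T) = 0x2C; 0x03 ⊕ 0x2C = 0x2F.
C[1]: T = 0x0B, S = E(K, T) = 0x2D; 0x4E ⊕ 0x2D = 0x63.
C[2]: T = 0x0C, S = E(K, T) = 0x2E; 0x35 ⊕ 0x2E = 0x1B.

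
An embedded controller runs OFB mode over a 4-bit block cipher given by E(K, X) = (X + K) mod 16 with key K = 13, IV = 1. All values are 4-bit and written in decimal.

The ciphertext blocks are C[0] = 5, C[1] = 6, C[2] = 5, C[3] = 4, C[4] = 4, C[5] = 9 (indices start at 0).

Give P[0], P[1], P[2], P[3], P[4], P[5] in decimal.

P[0] = 11, P[1] = 13, P[2] = 13, P[3] = 1, P[4] = 6, P[5] = 6

OFB decryption: S_i = E(K, S_{i−1}) with S_{−1} = IV; P_i = C_i ⊕ S_i.
P[0]: S = E(K, 1) = 14; 5 ⊕ 14 = 11.
P[1]: S = E(K, 14) = 11; 6 ⊕ 11 = 13.
P[2]: S = E(K, 11) = 8; 5 ⊕ 8 = 13.
P[3]: S = E(K, 8) = 5; 4 ⊕ 5 = 1.
P[4]: S = E(K, 5) = 2; 4 ⊕ 2 = 6.
P[5]: S = E(K, 2) = 15; 9 ⊕ 15 = 6.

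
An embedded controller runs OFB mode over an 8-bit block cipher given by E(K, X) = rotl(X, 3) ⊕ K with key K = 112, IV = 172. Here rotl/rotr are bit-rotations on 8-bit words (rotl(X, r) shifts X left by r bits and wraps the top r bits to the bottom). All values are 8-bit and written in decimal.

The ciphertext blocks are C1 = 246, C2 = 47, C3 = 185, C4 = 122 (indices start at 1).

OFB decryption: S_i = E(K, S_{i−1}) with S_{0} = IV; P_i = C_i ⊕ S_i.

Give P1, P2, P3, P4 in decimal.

P1 = 227, P2 = 247, P3 = 15, P4 = 191

P1: S = E(K, 172) = 21; 246 ⊕ 21 = 227.
P2: S = E(K, 21) = 216; 47 ⊕ 216 = 247.
P3: S = E(K, 216) = 182; 185 ⊕ 182 = 15.
P4: S = E(K, 182) = 197; 122 ⊕ 197 = 191.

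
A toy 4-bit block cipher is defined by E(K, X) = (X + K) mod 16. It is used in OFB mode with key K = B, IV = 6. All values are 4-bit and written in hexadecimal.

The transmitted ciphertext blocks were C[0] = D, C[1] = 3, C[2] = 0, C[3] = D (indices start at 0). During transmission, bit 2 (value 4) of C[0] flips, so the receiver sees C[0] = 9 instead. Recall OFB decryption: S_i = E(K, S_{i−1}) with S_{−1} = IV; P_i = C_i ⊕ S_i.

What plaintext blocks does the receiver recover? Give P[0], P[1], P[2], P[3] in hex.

P[0] = 8, P[1] = F, P[2] = 7, P[3] = F

Only C[0] changed, to 9. In OFB, a change in C_i flips the same bit in P_i only; the keystream is unaffected. Decrypting the received ciphertext:
P[0]: S = E(K, 6) = 1; 9 ⊕ 1 = 8.
P[1]: S = E(K, 1) = C; 3 ⊕ C = F.
P[2]: S = E(K, C) = 7; 0 ⊕ 7 = 7.
P[3]: S = E(K, 7) = 2; D ⊕ 2 = F.
Blocks that differ from the original plaintext: P[0].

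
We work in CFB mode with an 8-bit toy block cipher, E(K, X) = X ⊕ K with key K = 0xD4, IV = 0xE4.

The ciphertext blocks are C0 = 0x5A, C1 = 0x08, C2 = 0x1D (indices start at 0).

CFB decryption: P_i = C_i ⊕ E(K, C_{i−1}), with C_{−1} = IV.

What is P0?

P0: E(K, 0xE4) = 0x30; 0x5A ⊕ 0x30 = 0x6A.

P0 = 0x6A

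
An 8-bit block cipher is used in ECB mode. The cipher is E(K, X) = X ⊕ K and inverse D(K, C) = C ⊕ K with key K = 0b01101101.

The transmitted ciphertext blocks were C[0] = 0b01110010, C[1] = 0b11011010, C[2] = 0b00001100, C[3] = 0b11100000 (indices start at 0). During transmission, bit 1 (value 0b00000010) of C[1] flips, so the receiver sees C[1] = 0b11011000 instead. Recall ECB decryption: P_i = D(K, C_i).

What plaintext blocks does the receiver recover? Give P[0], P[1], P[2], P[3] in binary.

Only C[1] changed, to 0b11011000. In ECB, a change in C_i affects only P_i. Decrypting the received ciphertext:
P[0]: D(K, 0b01110010) = 0b00011111.
P[1]: D(K, 0b11011000) = 0b10110101.
P[2]: D(K, 0b00001100) = 0b01100001.
P[3]: D(K, 0b11100000) = 0b10001101.
Blocks that differ from the original plaintext: P[1].

P[0] = 0b00011111, P[1] = 0b10110101, P[2] = 0b01100001, P[3] = 0b10001101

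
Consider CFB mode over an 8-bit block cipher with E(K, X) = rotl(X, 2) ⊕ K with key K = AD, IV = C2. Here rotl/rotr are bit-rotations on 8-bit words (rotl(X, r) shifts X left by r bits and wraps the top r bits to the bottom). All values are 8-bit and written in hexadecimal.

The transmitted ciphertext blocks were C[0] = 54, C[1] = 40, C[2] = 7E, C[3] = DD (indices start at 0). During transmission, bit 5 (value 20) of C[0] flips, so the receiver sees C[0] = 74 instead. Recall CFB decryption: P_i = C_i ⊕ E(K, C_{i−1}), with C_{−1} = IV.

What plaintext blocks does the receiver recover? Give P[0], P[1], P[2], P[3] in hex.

Only C[0] changed, to 74. In CFB, a change in C_i flips the same bit in P_i and garbles P_{i+1}. Decrypting the received ciphertext:
P[0]: E(K, C2) = A6; 74 ⊕ A6 = D2.
P[1]: E(K, 74) = 7C; 40 ⊕ 7C = 3C.
P[2]: E(K, 40) = AC; 7E ⊕ AC = D2.
P[3]: E(K, 7E) = 54; DD ⊕ 54 = 89.
Blocks that differ from the original plaintext: P[0], P[1].

P[0] = D2, P[1] = 3C, P[2] = D2, P[3] = 89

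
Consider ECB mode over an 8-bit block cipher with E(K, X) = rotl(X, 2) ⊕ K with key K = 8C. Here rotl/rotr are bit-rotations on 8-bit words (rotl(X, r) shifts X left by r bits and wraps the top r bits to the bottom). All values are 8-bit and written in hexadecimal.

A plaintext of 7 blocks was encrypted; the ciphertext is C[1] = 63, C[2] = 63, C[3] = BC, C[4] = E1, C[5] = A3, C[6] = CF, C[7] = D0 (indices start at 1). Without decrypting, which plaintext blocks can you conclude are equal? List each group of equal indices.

P[1] = P[2]

ECB encrypts each block independently with the same key, so equal ciphertext blocks imply equal plaintext blocks.
C[1] = C[2] = 63, so P[1] = P[2].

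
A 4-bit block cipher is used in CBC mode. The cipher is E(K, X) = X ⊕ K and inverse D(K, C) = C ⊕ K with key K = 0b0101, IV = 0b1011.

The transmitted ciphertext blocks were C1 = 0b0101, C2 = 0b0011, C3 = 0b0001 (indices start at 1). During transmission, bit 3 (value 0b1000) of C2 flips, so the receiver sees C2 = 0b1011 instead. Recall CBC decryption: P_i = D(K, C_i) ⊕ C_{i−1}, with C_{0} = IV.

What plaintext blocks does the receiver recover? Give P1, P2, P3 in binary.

P1 = 0b1011, P2 = 0b1011, P3 = 0b1111

Only C2 changed, to 0b1011. In CBC, a change in C_i garbles P_i and flips the same bit in P_{i+1}. Decrypting the received ciphertext:
P1: D(K, 0b0101) = 0b0000; 0b0000 ⊕ 0b1011 = 0b1011.
P2: D(K, 0b1011) = 0b1110; 0b1110 ⊕ 0b0101 = 0b1011.
P3: D(K, 0b0001) = 0b0100; 0b0100 ⊕ 0b1011 = 0b1111.
Blocks that differ from the original plaintext: P2, P3.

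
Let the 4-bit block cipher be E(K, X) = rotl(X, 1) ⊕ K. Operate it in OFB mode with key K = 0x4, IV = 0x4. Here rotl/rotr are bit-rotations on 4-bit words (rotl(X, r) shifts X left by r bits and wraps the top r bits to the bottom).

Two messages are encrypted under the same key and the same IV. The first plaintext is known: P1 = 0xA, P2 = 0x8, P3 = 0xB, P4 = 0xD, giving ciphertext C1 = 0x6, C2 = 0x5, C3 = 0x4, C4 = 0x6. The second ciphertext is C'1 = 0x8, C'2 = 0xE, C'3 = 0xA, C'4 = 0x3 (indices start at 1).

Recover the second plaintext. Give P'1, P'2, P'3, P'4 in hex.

P'1 = 0x4, P'2 = 0x3, P'3 = 0x5, P'4 = 0x8

In OFB with a reused IV, both messages share the same keystream S_i, so C_i ⊕ C'_i = P_i ⊕ P'_i and thus P'_i = P_i ⊕ C_i ⊕ C'_i.
P'1: 0xA ⊕ 0x6 ⊕ 0x8 = 0x4.
P'2: 0x8 ⊕ 0x5 ⊕ 0xE = 0x3.
P'3: 0xB ⊕ 0x4 ⊕ 0xA = 0x5.
P'4: 0xD ⊕ 0x6 ⊕ 0x3 = 0x8.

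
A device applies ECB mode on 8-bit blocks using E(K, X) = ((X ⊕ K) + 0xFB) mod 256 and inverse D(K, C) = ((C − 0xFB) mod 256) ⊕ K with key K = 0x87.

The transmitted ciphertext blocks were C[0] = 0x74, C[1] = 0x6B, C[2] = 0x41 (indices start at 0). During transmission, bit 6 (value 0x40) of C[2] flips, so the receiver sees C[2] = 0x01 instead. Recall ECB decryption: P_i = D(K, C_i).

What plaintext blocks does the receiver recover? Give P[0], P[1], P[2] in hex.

Only C[2] changed, to 0x01. In ECB, a change in C_i affects only P_i. Decrypting the received ciphertext:
P[0]: D(K, 0x74) = 0xFE.
P[1]: D(K, 0x6B) = 0xF7.
P[2]: D(K, 0x01) = 0x81.
Blocks that differ from the original plaintext: P[2].

P[0] = 0xFE, P[1] = 0xF7, P[2] = 0x81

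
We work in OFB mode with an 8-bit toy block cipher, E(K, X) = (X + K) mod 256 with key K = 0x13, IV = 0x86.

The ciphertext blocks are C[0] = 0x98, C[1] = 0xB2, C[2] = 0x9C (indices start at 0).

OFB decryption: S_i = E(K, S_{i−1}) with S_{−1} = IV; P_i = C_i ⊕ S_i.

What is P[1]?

P[1] = 0x1E

P[0]: S = E(K, 0x86) = 0x99; 0x98 ⊕ 0x99 = 0x01.
P[1]: S = E(K, 0x99) = 0xAC; 0xB2 ⊕ 0xAC = 0x1E.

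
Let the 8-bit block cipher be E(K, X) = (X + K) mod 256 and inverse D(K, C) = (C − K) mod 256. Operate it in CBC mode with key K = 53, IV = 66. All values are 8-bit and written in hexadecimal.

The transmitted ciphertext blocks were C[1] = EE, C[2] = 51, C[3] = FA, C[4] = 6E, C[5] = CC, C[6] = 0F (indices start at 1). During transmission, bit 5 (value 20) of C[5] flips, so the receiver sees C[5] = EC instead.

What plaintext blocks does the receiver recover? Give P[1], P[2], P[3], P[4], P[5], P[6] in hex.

P[1] = FD, P[2] = 10, P[3] = F6, P[4] = E1, P[5] = F7, P[6] = 50

CBC decryption: P_i = D(K, C_i) ⊕ C_{i−1}, with C_{0} = IV.
Only C[5] changed, to EC. In CBC, a change in C_i garbles P_i and flips the same bit in P_{i+1}. Decrypting the received ciphertext:
P[1]: D(K, EE) = 9B; 9B ⊕ 66 = FD.
P[2]: D(K, 51) = FE; FE ⊕ EE = 10.
P[3]: D(K, FA) = A7; A7 ⊕ 51 = F6.
P[4]: D(K, 6E) = 1B; 1B ⊕ FA = E1.
P[5]: D(K, EC) = 99; 99 ⊕ 6E = F7.
P[6]: D(K, 0F) = BC; BC ⊕ EC = 50.
Blocks that differ from the original plaintext: P[5], P[6].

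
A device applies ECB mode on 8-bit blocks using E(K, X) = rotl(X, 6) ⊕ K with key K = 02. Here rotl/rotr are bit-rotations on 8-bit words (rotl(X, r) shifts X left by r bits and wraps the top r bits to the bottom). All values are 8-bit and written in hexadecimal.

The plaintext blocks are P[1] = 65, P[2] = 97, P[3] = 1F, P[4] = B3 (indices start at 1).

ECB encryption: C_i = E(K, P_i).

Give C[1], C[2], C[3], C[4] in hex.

C[1] = 5B, C[2] = E7, C[3] = C5, C[4] = EE

C[1]: E(K, 65) = 5B.
C[2]: E(K, 97) = E7.
C[3]: E(K, 1F) = C5.
C[4]: E(K, B3) = EE.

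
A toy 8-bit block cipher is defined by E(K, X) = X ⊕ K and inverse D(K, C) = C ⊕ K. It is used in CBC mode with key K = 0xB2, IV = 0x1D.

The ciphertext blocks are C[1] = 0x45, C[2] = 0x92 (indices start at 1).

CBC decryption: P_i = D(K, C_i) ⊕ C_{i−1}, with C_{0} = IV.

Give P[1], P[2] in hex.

P[1] = 0xEA, P[2] = 0x65

P[1]: D(K, 0x45) = 0xF7; 0xF7 ⊕ 0x1D = 0xEA.
P[2]: D(K, 0x92) = 0x20; 0x20 ⊕ 0x45 = 0x65.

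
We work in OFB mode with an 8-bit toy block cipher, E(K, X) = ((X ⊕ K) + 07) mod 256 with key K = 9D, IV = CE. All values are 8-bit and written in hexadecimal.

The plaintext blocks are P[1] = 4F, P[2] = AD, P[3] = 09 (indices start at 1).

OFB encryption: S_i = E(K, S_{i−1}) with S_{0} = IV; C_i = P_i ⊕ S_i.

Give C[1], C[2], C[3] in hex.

C[1]: S = E(K, CE) = 5A; 4F ⊕ 5A = 15.
C[2]: S = E(K, 5A) = CE; AD ⊕ CE = 63.
C[3]: S = E(K, CE) = 5A; 09 ⊕ 5A = 53.

C[1] = 15, C[2] = 63, C[3] = 53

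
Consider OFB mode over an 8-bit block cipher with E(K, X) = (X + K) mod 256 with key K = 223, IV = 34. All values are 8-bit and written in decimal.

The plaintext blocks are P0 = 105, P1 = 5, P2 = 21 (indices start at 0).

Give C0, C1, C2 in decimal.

C0 = 104, C1 = 229, C2 = 170

OFB encryption: S_i = E(K, S_{i−1}) with S_{−1} = IV; C_i = P_i ⊕ S_i.
C0: S = E(K, 34) = 1; 105 ⊕ 1 = 104.
C1: S = E(K, 1) = 224; 5 ⊕ 224 = 229.
C2: S = E(K, 224) = 191; 21 ⊕ 191 = 170.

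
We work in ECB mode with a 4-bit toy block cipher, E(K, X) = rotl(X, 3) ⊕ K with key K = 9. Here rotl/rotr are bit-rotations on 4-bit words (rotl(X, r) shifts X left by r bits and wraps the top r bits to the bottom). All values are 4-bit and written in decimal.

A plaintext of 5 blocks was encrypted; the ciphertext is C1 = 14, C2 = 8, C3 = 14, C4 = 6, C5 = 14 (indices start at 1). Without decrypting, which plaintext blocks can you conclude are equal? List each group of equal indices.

ECB encrypts each block independently with the same key, so equal ciphertext blocks imply equal plaintext blocks.
C1 = C3 = C5 = 14, so P1 = P3 = P5.

P1 = P3 = P5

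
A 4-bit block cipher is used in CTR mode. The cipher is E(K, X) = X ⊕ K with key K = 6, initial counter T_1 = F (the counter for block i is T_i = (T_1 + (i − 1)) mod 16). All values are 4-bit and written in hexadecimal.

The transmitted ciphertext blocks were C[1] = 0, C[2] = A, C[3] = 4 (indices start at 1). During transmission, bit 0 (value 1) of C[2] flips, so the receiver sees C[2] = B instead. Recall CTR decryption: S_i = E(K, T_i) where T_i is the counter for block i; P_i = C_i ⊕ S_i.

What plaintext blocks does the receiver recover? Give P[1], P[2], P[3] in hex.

P[1] = 9, P[2] = D, P[3] = 3

Only C[2] changed, to B. In CTR, a change in C_i flips the same bit in P_i only; the keystream is unaffected. Decrypting the received ciphertext:
P[1]: T = F, S = E(K, T) = 9; 0 ⊕ 9 = 9.
P[2]: T = 0, S = E(K, T) = 6; B ⊕ 6 = D.
P[3]: T = 1, S = E(K, T) = 7; 4 ⊕ 7 = 3.
Blocks that differ from the original plaintext: P[2].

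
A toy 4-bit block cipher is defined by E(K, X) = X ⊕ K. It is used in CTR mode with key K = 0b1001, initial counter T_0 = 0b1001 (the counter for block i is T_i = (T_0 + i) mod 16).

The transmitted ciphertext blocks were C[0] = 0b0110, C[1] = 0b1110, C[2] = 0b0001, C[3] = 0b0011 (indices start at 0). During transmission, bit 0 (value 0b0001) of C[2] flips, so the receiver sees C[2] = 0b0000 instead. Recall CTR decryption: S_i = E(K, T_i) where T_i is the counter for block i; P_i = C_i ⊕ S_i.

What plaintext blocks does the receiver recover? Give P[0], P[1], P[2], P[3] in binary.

Only C[2] changed, to 0b0000. In CTR, a change in C_i flips the same bit in P_i only; the keystream is unaffected. Decrypting the received ciphertext:
P[0]: T = 0b1001, S = E(K, T) = 0b0000; 0b0110 ⊕ 0b0000 = 0b0110.
P[1]: T = 0b1010, S = E(K, T) = 0b0011; 0b1110 ⊕ 0b0011 = 0b1101.
P[2]: T = 0b1011, S = E(K, T) = 0b0010; 0b0000 ⊕ 0b0010 = 0b0010.
P[3]: T = 0b1100, S = E(K, T) = 0b0101; 0b0011 ⊕ 0b0101 = 0b0110.
Blocks that differ from the original plaintext: P[2].

P[0] = 0b0110, P[1] = 0b1101, P[2] = 0b0010, P[3] = 0b0110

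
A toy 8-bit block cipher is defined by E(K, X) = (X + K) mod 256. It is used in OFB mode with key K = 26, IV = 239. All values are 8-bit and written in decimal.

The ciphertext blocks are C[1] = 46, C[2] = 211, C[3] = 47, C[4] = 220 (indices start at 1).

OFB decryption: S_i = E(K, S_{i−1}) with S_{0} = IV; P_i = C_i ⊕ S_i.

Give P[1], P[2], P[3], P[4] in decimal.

P[1] = 39, P[2] = 240, P[3] = 18, P[4] = 139

P[1]: S = E(K, 239) = 9; 46 ⊕ 9 = 39.
P[2]: S = E(K, 9) = 35; 211 ⊕ 35 = 240.
P[3]: S = E(K, 35) = 61; 47 ⊕ 61 = 18.
P[4]: S = E(K, 61) = 87; 220 ⊕ 87 = 139.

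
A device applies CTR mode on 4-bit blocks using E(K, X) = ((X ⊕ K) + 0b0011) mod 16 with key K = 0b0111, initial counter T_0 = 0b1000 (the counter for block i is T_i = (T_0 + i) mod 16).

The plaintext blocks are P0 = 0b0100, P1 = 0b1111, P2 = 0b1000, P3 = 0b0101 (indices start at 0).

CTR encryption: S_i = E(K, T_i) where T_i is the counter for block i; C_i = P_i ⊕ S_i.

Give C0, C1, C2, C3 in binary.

C0: T = 0b1000, S = E(K, T) = 0b0010; 0b0100 ⊕ 0b0010 = 0b0110.
C1: T = 0b1001, S = E(K, T) = 0b0001; 0b1111 ⊕ 0b0001 = 0b1110.
C2: T = 0b1010, S = E(K, T) = 0b0000; 0b1000 ⊕ 0b0000 = 0b1000.
C3: T = 0b1011, S = E(K, T) = 0b1111; 0b0101 ⊕ 0b1111 = 0b1010.

C0 = 0b0110, C1 = 0b1110, C2 = 0b1000, C3 = 0b1010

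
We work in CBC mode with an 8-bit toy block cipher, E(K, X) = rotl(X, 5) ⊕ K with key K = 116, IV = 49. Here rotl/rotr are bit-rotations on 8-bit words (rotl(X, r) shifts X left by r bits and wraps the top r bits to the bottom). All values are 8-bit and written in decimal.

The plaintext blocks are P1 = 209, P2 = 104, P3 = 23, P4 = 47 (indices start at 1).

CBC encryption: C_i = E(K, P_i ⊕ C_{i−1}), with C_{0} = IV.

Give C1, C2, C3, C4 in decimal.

C1: P1 ⊕ 49 = 224; E(K, 224) = 104.
C2: P2 ⊕ 104 = 0; E(K, 0) = 116.
C3: P3 ⊕ 116 = 99; E(K, 99) = 24.
C4: P4 ⊕ 24 = 55; E(K, 55) = 146.

C1 = 104, C2 = 116, C3 = 24, C4 = 146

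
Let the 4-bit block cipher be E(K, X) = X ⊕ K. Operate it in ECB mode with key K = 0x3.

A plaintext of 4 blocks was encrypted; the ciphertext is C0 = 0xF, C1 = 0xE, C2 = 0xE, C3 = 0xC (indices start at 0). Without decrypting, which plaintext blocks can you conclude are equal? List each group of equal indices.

ECB encrypts each block independently with the same key, so equal ciphertext blocks imply equal plaintext blocks.
C1 = C2 = 0xE, so P1 = P2.

P1 = P2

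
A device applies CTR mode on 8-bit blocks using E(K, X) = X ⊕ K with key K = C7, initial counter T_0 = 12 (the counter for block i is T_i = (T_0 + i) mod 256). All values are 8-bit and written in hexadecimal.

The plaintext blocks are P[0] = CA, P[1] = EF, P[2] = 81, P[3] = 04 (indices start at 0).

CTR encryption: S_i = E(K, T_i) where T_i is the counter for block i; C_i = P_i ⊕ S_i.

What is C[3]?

C[3] = D6

C[0]: T = 12, S = E(K, T) = D5; CA ⊕ D5 = 1F.
C[1]: T = 13, S = E(K, T) = D4; EF ⊕ D4 = 3B.
C[2]: T = 14, S = E(K, T) = D3; 81 ⊕ D3 = 52.
C[3]: T = 15, S = E(K, T) = D2; 04 ⊕ D2 = D6.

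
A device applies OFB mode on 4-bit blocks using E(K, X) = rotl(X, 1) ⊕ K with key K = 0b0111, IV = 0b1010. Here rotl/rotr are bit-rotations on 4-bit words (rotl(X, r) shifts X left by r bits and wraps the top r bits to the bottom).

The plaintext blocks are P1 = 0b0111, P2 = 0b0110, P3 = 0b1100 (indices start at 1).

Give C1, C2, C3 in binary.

OFB encryption: S_i = E(K, S_{i−1}) with S_{0} = IV; C_i = P_i ⊕ S_i.
C1: S = E(K, 0b1010) = 0b0010; 0b0111 ⊕ 0b0010 = 0b0101.
C2: S = E(K, 0b0010) = 0b0011; 0b0110 ⊕ 0b0011 = 0b0101.
C3: S = E(K, 0b0011) = 0b0001; 0b1100 ⊕ 0b0001 = 0b1101.

C1 = 0b0101, C2 = 0b0101, C3 = 0b1101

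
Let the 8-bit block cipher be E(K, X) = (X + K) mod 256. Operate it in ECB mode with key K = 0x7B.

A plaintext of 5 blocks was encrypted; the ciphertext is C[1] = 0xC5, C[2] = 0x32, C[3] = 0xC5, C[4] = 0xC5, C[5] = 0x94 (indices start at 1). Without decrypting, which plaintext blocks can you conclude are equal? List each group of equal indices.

P[1] = P[3] = P[4]

ECB encrypts each block independently with the same key, so equal ciphertext blocks imply equal plaintext blocks.
C[1] = C[3] = C[4] = 0xC5, so P[1] = P[3] = P[4].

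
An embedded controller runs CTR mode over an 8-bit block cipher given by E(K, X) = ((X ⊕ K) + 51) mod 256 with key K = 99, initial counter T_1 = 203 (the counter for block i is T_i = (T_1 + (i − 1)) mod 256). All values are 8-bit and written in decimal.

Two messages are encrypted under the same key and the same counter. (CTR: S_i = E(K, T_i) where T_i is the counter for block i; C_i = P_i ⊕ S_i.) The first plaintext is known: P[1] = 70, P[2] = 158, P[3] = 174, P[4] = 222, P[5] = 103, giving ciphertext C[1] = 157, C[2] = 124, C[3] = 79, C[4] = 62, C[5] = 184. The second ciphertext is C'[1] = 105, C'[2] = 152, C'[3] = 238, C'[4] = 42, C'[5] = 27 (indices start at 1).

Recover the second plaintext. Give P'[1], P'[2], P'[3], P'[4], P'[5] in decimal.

In CTR with a reused counter, both messages share the same keystream S_i, so C_i ⊕ C'_i = P_i ⊕ P'_i and thus P'_i = P_i ⊕ C_i ⊕ C'_i.
P'[1]: 70 ⊕ 157 ⊕ 105 = 178.
P'[2]: 158 ⊕ 124 ⊕ 152 = 122.
P'[3]: 174 ⊕ 79 ⊕ 238 = 15.
P'[4]: 222 ⊕ 62 ⊕ 42 = 202.
P'[5]: 103 ⊕ 184 ⊕ 27 = 196.

P'[1] = 178, P'[2] = 122, P'[3] = 15, P'[4] = 202, P'[5] = 196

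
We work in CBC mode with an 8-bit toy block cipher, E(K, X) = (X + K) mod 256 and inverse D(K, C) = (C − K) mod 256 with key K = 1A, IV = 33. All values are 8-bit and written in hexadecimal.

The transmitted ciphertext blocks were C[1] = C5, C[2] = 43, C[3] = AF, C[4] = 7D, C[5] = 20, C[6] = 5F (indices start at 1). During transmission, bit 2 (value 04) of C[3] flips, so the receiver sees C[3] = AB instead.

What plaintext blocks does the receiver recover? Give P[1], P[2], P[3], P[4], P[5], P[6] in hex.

CBC decryption: P_i = D(K, C_i) ⊕ C_{i−1}, with C_{0} = IV.
Only C[3] changed, to AB. In CBC, a change in C_i garbles P_i and flips the same bit in P_{i+1}. Decrypting the received ciphertext:
P[1]: D(K, C5) = AB; AB ⊕ 33 = 98.
P[2]: D(K, 43) = 29; 29 ⊕ C5 = EC.
P[3]: D(K, AB) = 91; 91 ⊕ 43 = D2.
P[4]: D(K, 7D) = 63; 63 ⊕ AB = C8.
P[5]: D(K, 20) = 06; 06 ⊕ 7D = 7B.
P[6]: D(K, 5F) = 45; 45 ⊕ 20 = 65.
Blocks that differ from the original plaintext: P[3], P[4].

P[1] = 98, P[2] = EC, P[3] = D2, P[4] = C8, P[5] = 7B, P[6] = 65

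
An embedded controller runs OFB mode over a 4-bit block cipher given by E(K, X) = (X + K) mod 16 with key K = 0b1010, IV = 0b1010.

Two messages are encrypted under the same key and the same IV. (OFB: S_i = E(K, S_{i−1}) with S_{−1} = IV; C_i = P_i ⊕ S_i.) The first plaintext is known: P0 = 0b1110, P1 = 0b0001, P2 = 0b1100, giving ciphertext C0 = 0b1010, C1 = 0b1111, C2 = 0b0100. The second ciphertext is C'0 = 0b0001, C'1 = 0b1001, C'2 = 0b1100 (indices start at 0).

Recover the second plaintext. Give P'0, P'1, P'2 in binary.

P'0 = 0b0101, P'1 = 0b0111, P'2 = 0b0100

In OFB with a reused IV, both messages share the same keystream S_i, so C_i ⊕ C'_i = P_i ⊕ P'_i and thus P'_i = P_i ⊕ C_i ⊕ C'_i.
P'0: 0b1110 ⊕ 0b1010 ⊕ 0b0001 = 0b0101.
P'1: 0b0001 ⊕ 0b1111 ⊕ 0b1001 = 0b0111.
P'2: 0b1100 ⊕ 0b0100 ⊕ 0b1100 = 0b0100.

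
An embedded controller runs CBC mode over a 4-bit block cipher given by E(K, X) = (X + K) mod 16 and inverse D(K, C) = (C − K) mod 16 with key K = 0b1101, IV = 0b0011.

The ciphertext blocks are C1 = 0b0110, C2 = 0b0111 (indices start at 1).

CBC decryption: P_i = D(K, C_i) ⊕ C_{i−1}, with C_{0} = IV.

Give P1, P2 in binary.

P1 = 0b1010, P2 = 0b1100

P1: D(K, 0b0110) = 0b1001; 0b1001 ⊕ 0b0011 = 0b1010.
P2: D(K, 0b0111) = 0b1010; 0b1010 ⊕ 0b0110 = 0b1100.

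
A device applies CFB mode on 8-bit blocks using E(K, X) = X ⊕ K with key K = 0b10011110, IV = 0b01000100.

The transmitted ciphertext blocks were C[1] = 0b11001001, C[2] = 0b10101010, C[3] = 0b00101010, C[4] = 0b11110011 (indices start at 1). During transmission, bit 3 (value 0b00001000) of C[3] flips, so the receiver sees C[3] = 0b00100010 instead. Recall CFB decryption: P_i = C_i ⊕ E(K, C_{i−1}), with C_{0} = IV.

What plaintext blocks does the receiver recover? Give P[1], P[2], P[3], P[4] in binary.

Only C[3] changed, to 0b00100010. In CFB, a change in C_i flips the same bit in P_i and garbles P_{i+1}. Decrypting the received ciphertext:
P[1]: E(K, 0b01000100) = 0b11011010; 0b11001001 ⊕ 0b11011010 = 0b00010011.
P[2]: E(K, 0b11001001) = 0b01010111; 0b10101010 ⊕ 0b01010111 = 0b11111101.
P[3]: E(K, 0b10101010) = 0b00110100; 0b00100010 ⊕ 0b00110100 = 0b00010110.
P[4]: E(K, 0b00100010) = 0b10111100; 0b11110011 ⊕ 0b10111100 = 0b01001111.
Blocks that differ from the original plaintext: P[3], P[4].

P[1] = 0b00010011, P[2] = 0b11111101, P[3] = 0b00010110, P[4] = 0b01001111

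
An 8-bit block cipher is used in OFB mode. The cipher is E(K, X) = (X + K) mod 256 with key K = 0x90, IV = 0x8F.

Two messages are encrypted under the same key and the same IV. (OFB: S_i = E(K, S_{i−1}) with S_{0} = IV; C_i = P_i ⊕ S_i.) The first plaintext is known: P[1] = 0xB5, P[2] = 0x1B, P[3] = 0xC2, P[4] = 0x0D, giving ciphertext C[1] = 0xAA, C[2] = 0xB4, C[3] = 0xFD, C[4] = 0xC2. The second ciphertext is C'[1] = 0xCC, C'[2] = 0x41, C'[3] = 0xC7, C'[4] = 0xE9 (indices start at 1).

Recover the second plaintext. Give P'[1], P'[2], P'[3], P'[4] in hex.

In OFB with a reused IV, both messages share the same keystream S_i, so C_i ⊕ C'_i = P_i ⊕ P'_i and thus P'_i = P_i ⊕ C_i ⊕ C'_i.
P'[1]: 0xB5 ⊕ 0xAA ⊕ 0xCC = 0xD3.
P'[2]: 0x1B ⊕ 0xB4 ⊕ 0x41 = 0xEE.
P'[3]: 0xC2 ⊕ 0xFD ⊕ 0xC7 = 0xF8.
P'[4]: 0x0D ⊕ 0xC2 ⊕ 0xE9 = 0x26.

P'[1] = 0xD3, P'[2] = 0xEE, P'[3] = 0xF8, P'[4] = 0x26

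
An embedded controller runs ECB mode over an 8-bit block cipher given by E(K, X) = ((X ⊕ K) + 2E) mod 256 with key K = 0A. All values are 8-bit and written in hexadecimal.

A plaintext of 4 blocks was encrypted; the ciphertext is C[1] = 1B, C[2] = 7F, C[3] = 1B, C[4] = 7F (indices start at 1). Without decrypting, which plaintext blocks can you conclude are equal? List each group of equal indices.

P[1] = P[3]; P[2] = P[4]

ECB encrypts each block independently with the same key, so equal ciphertext blocks imply equal plaintext blocks.
C[1] = C[3] = 1B, so P[1] = P[3].
C[2] = C[4] = 7F, so P[2] = P[4].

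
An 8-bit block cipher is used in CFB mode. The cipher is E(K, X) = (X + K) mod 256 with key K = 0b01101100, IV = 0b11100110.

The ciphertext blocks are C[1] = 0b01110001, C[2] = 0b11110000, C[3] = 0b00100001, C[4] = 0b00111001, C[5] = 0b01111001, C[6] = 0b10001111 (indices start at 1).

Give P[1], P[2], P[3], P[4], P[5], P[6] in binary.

P[1] = 0b00100011, P[2] = 0b00101101, P[3] = 0b01111101, P[4] = 0b10110100, P[5] = 0b11011100, P[6] = 0b01101010

CFB decryption: P_i = C_i ⊕ E(K, C_{i−1}), with C_{0} = IV.
P[1]: E(K, 0b11100110) = 0b01010010; 0b01110001 ⊕ 0b01010010 = 0b00100011.
P[2]: E(K, 0b01110001) = 0b11011101; 0b11110000 ⊕ 0b11011101 = 0b00101101.
P[3]: E(K, 0b11110000) = 0b01011100; 0b00100001 ⊕ 0b01011100 = 0b01111101.
P[4]: E(K, 0b00100001) = 0b10001101; 0b00111001 ⊕ 0b10001101 = 0b10110100.
P[5]: E(K, 0b00111001) = 0b10100101; 0b01111001 ⊕ 0b10100101 = 0b11011100.
P[6]: E(K, 0b01111001) = 0b11100101; 0b10001111 ⊕ 0b11100101 = 0b01101010.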